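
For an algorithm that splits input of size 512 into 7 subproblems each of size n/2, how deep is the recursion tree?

For divide and conquer with division factor 2:

Problem sizes at each level:
Level 0: 512
Level 1: 256
Level 2: 128
Level 3: 64
Level 4: 32
Level 5: 16
Level 6: 8
Level 7: 4
Level 8: 2
Level 9: 1

The root is level 0 and the size-1 base case is level 9 (the tree spans levels 0 through 9, i.e. 10 levels counting the root), so the depth is the number of divisions: log_2(512) = 9

The recursion tree depth is log_2(512) = 9. At each level, the problem size is divided by 2, so it takes 9 divisions to reduce to a base case of size 1. The algorithm makes 7 recursive calls at each level.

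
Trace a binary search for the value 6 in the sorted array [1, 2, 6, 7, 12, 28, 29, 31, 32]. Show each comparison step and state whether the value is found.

Binary search for 6 in [1, 2, 6, 7, 12, 28, 29, 31, 32]:

lo=0, hi=8, mid=4, arr[mid]=12 -> 12 > 6, search left half
lo=0, hi=3, mid=1, arr[mid]=2 -> 2 < 6, search right half
lo=2, hi=3, mid=2, arr[mid]=6 -> Found target at index 2!

Binary search finds 6 at index 2 after 3 comparisons. The search repeatedly halves the search space by comparing with the middle element.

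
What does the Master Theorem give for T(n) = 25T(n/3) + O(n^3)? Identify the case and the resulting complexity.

Master Theorem for T(n) = 25T(n/3) + O(n^3):

a = 25, b = 3, c = 3
log_b(a) = log_3(25) = 2.9299

Case 3: c = 3 > log_3(25) = 2.9299
T(n) = O(n^3) = O(n^3)

For T(n) = 25T(n/3) + O(n^3): log_3(25) = 2.9299. This is Case 3 of the Master Theorem (c > log_b(a), work dominated by root), giving O(n^3).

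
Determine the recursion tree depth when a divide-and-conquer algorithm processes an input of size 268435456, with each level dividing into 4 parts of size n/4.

For divide and conquer with division factor 4:

Problem sizes at each level:
Level 0: 268435456
Level 1: 67108864
Level 2: 16777216
Level 3: 4194304
Level 4: 1048576
Level 5: 262144
Level 6: 65536
Level 7: 16384
Level 8: 4096
Level 9: 1024
Level 10: 256
Level 11: 64
Level 12: 16
Level 13: 4
Level 14: 1

The root is level 0 and the size-1 base case is level 14 (the tree spans levels 0 through 14, i.e. 15 levels counting the root), so the depth is the number of divisions: log_4(268435456) = 14

The recursion tree depth is log_4(268435456) = 14. At each level, the problem size is divided by 4, so it takes 14 divisions to reduce to a base case of size 1. The algorithm makes 4 recursive calls at each level.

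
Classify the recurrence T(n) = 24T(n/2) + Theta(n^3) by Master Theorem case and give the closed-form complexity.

Master Theorem for T(n) = 24T(n/2) + O(n^3):

a = 24, b = 2, c = 3
log_b(a) = log_2(24) = 4.5850

Case 1: c = 3 < log_2(24) = 4.5850
T(n) = O(n^(log_2 24))

For T(n) = 24T(n/2) + O(n^3): log_2(24) = 4.5850. This is Case 1 of the Master Theorem (c < log_b(a), work dominated by leaves), giving O(n^(log_2 24)).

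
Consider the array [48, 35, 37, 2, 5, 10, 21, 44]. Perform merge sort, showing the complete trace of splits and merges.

Merge sort trace:

Split: [48, 35, 37, 2, 5, 10, 21, 44] -> [48, 35, 37, 2] and [5, 10, 21, 44]
  Split: [48, 35, 37, 2] -> [48, 35] and [37, 2]
    Split: [48, 35] -> [48] and [35]
    Merge: [48] + [35] -> [35, 48]
    Split: [37, 2] -> [37] and [2]
    Merge: [37] + [2] -> [2, 37]
  Merge: [35, 48] + [2, 37] -> [2, 35, 37, 48]
  Split: [5, 10, 21, 44] -> [5, 10] and [21, 44]
    Split: [5, 10] -> [5] and [10]
    Merge: [5] + [10] -> [5, 10]
    Split: [21, 44] -> [21] and [44]
    Merge: [21] + [44] -> [21, 44]
  Merge: [5, 10] + [21, 44] -> [5, 10, 21, 44]
Merge: [2, 35, 37, 48] + [5, 10, 21, 44] -> [2, 5, 10, 21, 35, 37, 44, 48]

Final sorted array: [2, 5, 10, 21, 35, 37, 44, 48]

The merge sort proceeds by recursively splitting the array and merging sorted halves.
After all merges, the sorted array is [2, 5, 10, 21, 35, 37, 44, 48].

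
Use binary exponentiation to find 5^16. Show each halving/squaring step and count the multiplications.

Computing 5^16 by squaring (build up from 5^1; each line after the first costs one multiplication):

5^1 = 5
5^2 = (5^1)^2 = 5^2 = 25
5^4 = (5^2)^2 = 25^2 = 625
5^8 = (5^4)^2 = 625^2 = 390625
5^16 = (5^8)^2 = 390625^2 = 152587890625

Result: 152587890625
Multiplications needed: 4 (4 lines after 5^1)

5^16 = 152587890625. Using exponentiation by squaring, this requires 4 multiplications. The key idea: if the exponent is even, square the half-power; if odd, multiply by the base once.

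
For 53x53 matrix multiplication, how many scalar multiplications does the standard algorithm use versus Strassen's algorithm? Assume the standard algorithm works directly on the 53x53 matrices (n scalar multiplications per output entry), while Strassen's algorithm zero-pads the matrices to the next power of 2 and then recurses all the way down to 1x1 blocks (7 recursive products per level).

Matrix multiplication for 53x53 matrices:

Strassen's algorithm requires power-of-2 dimensions. Pad 53x53 to 64x64 (next power of 2).

Standard algorithm: 53^3 = 148877 multiplications
Strassen's algorithm: 7^(log2(64)) = 7^6 = 117649 multiplications
Savings: 148877 - 117649 = 31228 multiplications

Standard: 148877 multiplications (53^3). Strassen: 117649 multiplications (7^6, after padding to 64x64). Strassen reduces 8 recursive multiplications to 7 at each level.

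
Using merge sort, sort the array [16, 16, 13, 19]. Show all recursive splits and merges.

Merge sort trace:

Split: [16, 16, 13, 19] -> [16, 16] and [13, 19]
  Split: [16, 16] -> [16] and [16]
  Merge: [16] + [16] -> [16, 16]
  Split: [13, 19] -> [13] and [19]
  Merge: [13] + [19] -> [13, 19]
Merge: [16, 16] + [13, 19] -> [13, 16, 16, 19]

Final sorted array: [13, 16, 16, 19]

The merge sort proceeds by recursively splitting the array and merging sorted halves.
After all merges, the sorted array is [13, 16, 16, 19].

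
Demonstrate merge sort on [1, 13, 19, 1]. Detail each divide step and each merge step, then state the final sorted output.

Merge sort trace:

Split: [1, 13, 19, 1] -> [1, 13] and [19, 1]
  Split: [1, 13] -> [1] and [13]
  Merge: [1] + [13] -> [1, 13]
  Split: [19, 1] -> [19] and [1]
  Merge: [19] + [1] -> [1, 19]
Merge: [1, 13] + [1, 19] -> [1, 1, 13, 19]

Final sorted array: [1, 1, 13, 19]

The merge sort proceeds by recursively splitting the array and merging sorted halves.
After all merges, the sorted array is [1, 1, 13, 19].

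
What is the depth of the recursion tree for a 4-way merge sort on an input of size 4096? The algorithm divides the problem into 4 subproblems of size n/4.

For divide and conquer with division factor 4:

Problem sizes at each level:
Level 0: 4096
Level 1: 1024
Level 2: 256
Level 3: 64
Level 4: 16
Level 5: 4
Level 6: 1

The root is level 0 and the size-1 base case is level 6 (the tree spans levels 0 through 6, i.e. 7 levels counting the root), so the depth is the number of divisions: log_4(4096) = 6

The recursion tree depth is log_4(4096) = 6. At each level, the problem size is divided by 4, so it takes 6 divisions to reduce to a base case of size 1. The algorithm makes 4 recursive calls at each level.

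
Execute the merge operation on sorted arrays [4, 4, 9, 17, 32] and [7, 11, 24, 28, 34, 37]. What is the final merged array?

Merging process:

Compare 4 vs 7: take 4 from left. Merged: [4]
Compare 4 vs 7: take 4 from left. Merged: [4, 4]
Compare 9 vs 7: take 7 from right. Merged: [4, 4, 7]
Compare 9 vs 11: take 9 from left. Merged: [4, 4, 7, 9]
Compare 17 vs 11: take 11 from right. Merged: [4, 4, 7, 9, 11]
Compare 17 vs 24: take 17 from left. Merged: [4, 4, 7, 9, 11, 17]
Compare 32 vs 24: take 24 from right. Merged: [4, 4, 7, 9, 11, 17, 24]
Compare 32 vs 28: take 28 from right. Merged: [4, 4, 7, 9, 11, 17, 24, 28]
Compare 32 vs 34: take 32 from left. Merged: [4, 4, 7, 9, 11, 17, 24, 28, 32]
Append remaining from right: [34, 37]. Merged: [4, 4, 7, 9, 11, 17, 24, 28, 32, 34, 37]

Final merged array: [4, 4, 7, 9, 11, 17, 24, 28, 32, 34, 37]
Total comparisons: 9

The merged array is [4, 4, 7, 9, 11, 17, 24, 28, 32, 34, 37], requiring 9 comparisons. The merge step runs in O(n) time where n is the total number of elements.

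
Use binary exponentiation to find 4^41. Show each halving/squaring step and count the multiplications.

Computing 4^41 by squaring (build up from 4^1; each line after the first costs one multiplication):

4^1 = 4
4^2 = (4^1)^2 = 4^2 = 16
4^4 = (4^2)^2 = 16^2 = 256
4^5 = 4 * 4^4 = 4 * 256 = 1024
4^10 = (4^5)^2 = 1024^2 = 1048576
4^20 = (4^10)^2 = 1048576^2 = 1099511627776
4^40 = (4^20)^2 = 1099511627776^2 = 1208925819614629174706176
4^41 = 4 * 4^40 = 4 * 1208925819614629174706176 = 4835703278458516698824704

Result: 4835703278458516698824704
Multiplications needed: 7 (7 lines after 4^1)

4^41 = 4835703278458516698824704. Using exponentiation by squaring, this requires 7 multiplications. The key idea: if the exponent is even, square the half-power; if odd, multiply by the base once.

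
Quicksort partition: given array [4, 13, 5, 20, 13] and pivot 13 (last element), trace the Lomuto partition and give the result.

Lomuto partition with pivot = 13:

Initial array: [4, 13, 5, 20, 13]

arr[0]=4 <= 13: swap with position 0, array becomes [4, 13, 5, 20, 13]
arr[1]=13 <= 13: swap with position 1, array becomes [4, 13, 5, 20, 13]
arr[2]=5 <= 13: swap with position 2, array becomes [4, 13, 5, 20, 13]
arr[3]=20 > 13: no swap

Place pivot at position 3: [4, 13, 5, 13, 20]
Pivot position: 3

After partitioning with pivot 13, the array becomes [4, 13, 5, 13, 20]. The pivot is placed at index 3. All elements to the left of the pivot are <= 13, and all elements to the right are > 13.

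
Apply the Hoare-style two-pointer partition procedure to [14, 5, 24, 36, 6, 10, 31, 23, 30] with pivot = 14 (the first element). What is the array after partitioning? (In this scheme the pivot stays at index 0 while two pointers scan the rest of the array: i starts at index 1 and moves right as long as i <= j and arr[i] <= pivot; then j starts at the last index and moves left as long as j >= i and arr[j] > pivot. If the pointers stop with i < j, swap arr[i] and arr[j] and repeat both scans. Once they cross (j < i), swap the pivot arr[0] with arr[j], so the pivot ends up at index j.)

Hoare-style two-pointer partition with pivot = 14:

Initial array: [14, 5, 24, 36, 6, 10, 31, 23, 30]

Pointers start at i = 1, j = 8.
i stops at index 2 (arr[2]=24 > 14), j stops at index 5 (arr[5]=10 <= 14): swap arr[2] and arr[5], array becomes [14, 5, 10, 36, 6, 24, 31, 23, 30]
i stops at index 3 (arr[3]=36 > 14), j stops at index 4 (arr[4]=6 <= 14): swap arr[3] and arr[4], array becomes [14, 5, 10, 6, 36, 24, 31, 23, 30]
i ends at 4, j ends at 3: the pointers have crossed (j < i), so scanning stops.

Swap pivot arr[0] with arr[3] to place pivot at position 3: [6, 5, 10, 14, 36, 24, 31, 23, 30]
Pivot position: 3

After partitioning with pivot 14, the array becomes [6, 5, 10, 14, 36, 24, 31, 23, 30]. The pivot is placed at index 3. All elements to the left of the pivot are <= 14, and all elements to the right are > 14.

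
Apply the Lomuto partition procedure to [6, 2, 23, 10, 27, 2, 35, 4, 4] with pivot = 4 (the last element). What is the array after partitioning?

Lomuto partition with pivot = 4:

Initial array: [6, 2, 23, 10, 27, 2, 35, 4, 4]

arr[0]=6 > 4: no swap
arr[1]=2 <= 4: swap with position 0, array becomes [2, 6, 23, 10, 27, 2, 35, 4, 4]
arr[2]=23 > 4: no swap
arr[3]=10 > 4: no swap
arr[4]=27 > 4: no swap
arr[5]=2 <= 4: swap with position 1, array becomes [2, 2, 23, 10, 27, 6, 35, 4, 4]
arr[6]=35 > 4: no swap
arr[7]=4 <= 4: swap with position 2, array becomes [2, 2, 4, 10, 27, 6, 35, 23, 4]

Place pivot at position 3: [2, 2, 4, 4, 27, 6, 35, 23, 10]
Pivot position: 3

After partitioning with pivot 4, the array becomes [2, 2, 4, 4, 27, 6, 35, 23, 10]. The pivot is placed at index 3. All elements to the left of the pivot are <= 4, and all elements to the right are > 4.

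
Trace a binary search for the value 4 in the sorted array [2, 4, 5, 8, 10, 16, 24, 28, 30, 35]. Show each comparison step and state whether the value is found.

Binary search for 4 in [2, 4, 5, 8, 10, 16, 24, 28, 30, 35]:

lo=0, hi=9, mid=4, arr[mid]=10 -> 10 > 4, search left half
lo=0, hi=3, mid=1, arr[mid]=4 -> Found target at index 1!

Binary search finds 4 at index 1 after 2 comparisons. The search repeatedly halves the search space by comparing with the middle element.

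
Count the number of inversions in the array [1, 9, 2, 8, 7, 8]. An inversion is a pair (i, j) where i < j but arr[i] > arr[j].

Finding inversions in [1, 9, 2, 8, 7, 8]:

(1, 2): arr[1]=9 > arr[2]=2
(1, 3): arr[1]=9 > arr[3]=8
(1, 4): arr[1]=9 > arr[4]=7
(1, 5): arr[1]=9 > arr[5]=8
(3, 4): arr[3]=8 > arr[4]=7

Total inversions: 5

The array has 5 inversion(s): (1,2), (1,3), (1,4), (1,5), (3,4). Each pair (i,j) satisfies i < j and arr[i] > arr[j].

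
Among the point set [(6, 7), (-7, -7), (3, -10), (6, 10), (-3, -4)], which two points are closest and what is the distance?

Computing all pairwise distances among 5 points:

d((6, 7), (-7, -7)) = 19.105
d((6, 7), (3, -10)) = 17.2627
d((6, 7), (6, 10)) = 3.0 <-- minimum
d((6, 7), (-3, -4)) = 14.2127
d((-7, -7), (3, -10)) = 10.4403
d((-7, -7), (6, 10)) = 21.4009
d((-7, -7), (-3, -4)) = 5.0
d((3, -10), (6, 10)) = 20.2237
d((3, -10), (-3, -4)) = 8.4853
d((6, 10), (-3, -4)) = 16.6433

Closest pair: (6, 7) and (6, 10) with distance 3.0

The closest pair is (6, 7) and (6, 10) with Euclidean distance 3.0. For 5 points, brute-force pairwise comparison is shown above. For large n, the divide-and-conquer algorithm (sort by x, recurse on halves, check the dividing strip) achieves O(n log n).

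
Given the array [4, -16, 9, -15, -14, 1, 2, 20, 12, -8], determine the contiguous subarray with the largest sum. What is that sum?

Using Kadane's algorithm on [4, -16, 9, -15, -14, 1, 2, 20, 12, -8]:

Scanning through the array:
Position 1 (value -16): max_ending_here = -12, max_so_far = 4
Position 2 (value 9): max_ending_here = 9, max_so_far = 9
Position 3 (value -15): max_ending_here = -6, max_so_far = 9
Position 4 (value -14): max_ending_here = -14, max_so_far = 9
Position 5 (value 1): max_ending_here = 1, max_so_far = 9
Position 6 (value 2): max_ending_here = 3, max_so_far = 9
Position 7 (value 20): max_ending_here = 23, max_so_far = 23
Position 8 (value 12): max_ending_here = 35, max_so_far = 35
Position 9 (value -8): max_ending_here = 27, max_so_far = 35

Maximum subarray: [1, 2, 20, 12]
Maximum sum: 35

The maximum subarray is [1, 2, 20, 12] with sum 35. This subarray runs from index 5 to index 8.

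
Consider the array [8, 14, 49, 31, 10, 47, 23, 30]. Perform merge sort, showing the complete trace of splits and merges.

Merge sort trace:

Split: [8, 14, 49, 31, 10, 47, 23, 30] -> [8, 14, 49, 31] and [10, 47, 23, 30]
  Split: [8, 14, 49, 31] -> [8, 14] and [49, 31]
    Split: [8, 14] -> [8] and [14]
    Merge: [8] + [14] -> [8, 14]
    Split: [49, 31] -> [49] and [31]
    Merge: [49] + [31] -> [31, 49]
  Merge: [8, 14] + [31, 49] -> [8, 14, 31, 49]
  Split: [10, 47, 23, 30] -> [10, 47] and [23, 30]
    Split: [10, 47] -> [10] and [47]
    Merge: [10] + [47] -> [10, 47]
    Split: [23, 30] -> [23] and [30]
    Merge: [23] + [30] -> [23, 30]
  Merge: [10, 47] + [23, 30] -> [10, 23, 30, 47]
Merge: [8, 14, 31, 49] + [10, 23, 30, 47] -> [8, 10, 14, 23, 30, 31, 47, 49]

Final sorted array: [8, 10, 14, 23, 30, 31, 47, 49]

The merge sort proceeds by recursively splitting the array and merging sorted halves.
After all merges, the sorted array is [8, 10, 14, 23, 30, 31, 47, 49].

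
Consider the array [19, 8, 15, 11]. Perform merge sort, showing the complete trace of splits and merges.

Merge sort trace:

Split: [19, 8, 15, 11] -> [19, 8] and [15, 11]
  Split: [19, 8] -> [19] and [8]
  Merge: [19] + [8] -> [8, 19]
  Split: [15, 11] -> [15] and [11]
  Merge: [15] + [11] -> [11, 15]
Merge: [8, 19] + [11, 15] -> [8, 11, 15, 19]

Final sorted array: [8, 11, 15, 19]

The merge sort proceeds by recursively splitting the array and merging sorted halves.
After all merges, the sorted array is [8, 11, 15, 19].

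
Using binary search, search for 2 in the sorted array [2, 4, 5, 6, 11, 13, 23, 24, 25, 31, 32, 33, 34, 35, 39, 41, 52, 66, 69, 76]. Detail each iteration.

Binary search for 2 in [2, 4, 5, 6, 11, 13, 23, 24, 25, 31, 32, 33, 34, 35, 39, 41, 52, 66, 69, 76]:

lo=0, hi=19, mid=9, arr[mid]=31 -> 31 > 2, search left half
lo=0, hi=8, mid=4, arr[mid]=11 -> 11 > 2, search left half
lo=0, hi=3, mid=1, arr[mid]=4 -> 4 > 2, search left half
lo=0, hi=0, mid=0, arr[mid]=2 -> Found target at index 0!

Binary search finds 2 at index 0 after 4 comparisons. The search repeatedly halves the search space by comparing with the middle element.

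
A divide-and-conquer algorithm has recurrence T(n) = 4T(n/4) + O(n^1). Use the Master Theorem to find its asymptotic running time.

Master Theorem for T(n) = 4T(n/4) + O(n^1):

a = 4, b = 4, c = 1
log_b(a) = log_4(4) = 1.0000

Case 2: c = 1 = log_4(4) = 1.0000
T(n) = O(n^1 log n) = O(n log n)

For T(n) = 4T(n/4) + O(n^1): log_4(4) = 1.0000. This is Case 2 of the Master Theorem (c = log_b(a), equal work at all levels), giving O(n log n).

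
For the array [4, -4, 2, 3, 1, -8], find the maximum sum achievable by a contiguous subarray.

Using Kadane's algorithm on [4, -4, 2, 3, 1, -8]:

Scanning through the array:
Position 1 (value -4): max_ending_here = 0, max_so_far = 4
Position 2 (value 2): max_ending_here = 2, max_so_far = 4
Position 3 (value 3): max_ending_here = 5, max_so_far = 5
Position 4 (value 1): max_ending_here = 6, max_so_far = 6
Position 5 (value -8): max_ending_here = -2, max_so_far = 6

Maximum subarray: [4, -4, 2, 3, 1]
Maximum sum: 6

The maximum subarray is [4, -4, 2, 3, 1] with sum 6. This subarray runs from index 0 to index 4.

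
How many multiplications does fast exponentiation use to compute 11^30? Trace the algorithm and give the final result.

Computing 11^30 by squaring (build up from 11^1; each line after the first costs one multiplication):

11^1 = 11
11^2 = (11^1)^2 = 11^2 = 121
11^3 = 11 * 11^2 = 11 * 121 = 1331
11^6 = (11^3)^2 = 1331^2 = 1771561
11^7 = 11 * 11^6 = 11 * 1771561 = 19487171
11^14 = (11^7)^2 = 19487171^2 = 379749833583241
11^15 = 11 * 11^14 = 11 * 379749833583241 = 4177248169415651
11^30 = (11^15)^2 = 4177248169415651^2 = 17449402268886407318558803753801

Result: 17449402268886407318558803753801
Multiplications needed: 7 (7 lines after 11^1)

11^30 = 17449402268886407318558803753801. Using exponentiation by squaring, this requires 7 multiplications. The key idea: if the exponent is even, square the half-power; if odd, multiply by the base once.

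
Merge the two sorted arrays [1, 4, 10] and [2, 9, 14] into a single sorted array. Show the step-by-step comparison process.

Merging process:

Compare 1 vs 2: take 1 from left. Merged: [1]
Compare 4 vs 2: take 2 from right. Merged: [1, 2]
Compare 4 vs 9: take 4 from left. Merged: [1, 2, 4]
Compare 10 vs 9: take 9 from right. Merged: [1, 2, 4, 9]
Compare 10 vs 14: take 10 from left. Merged: [1, 2, 4, 9, 10]
Append remaining from right: [14]. Merged: [1, 2, 4, 9, 10, 14]

Final merged array: [1, 2, 4, 9, 10, 14]
Total comparisons: 5

The merged array is [1, 2, 4, 9, 10, 14], requiring 5 comparisons. The merge step runs in O(n) time where n is the total number of elements.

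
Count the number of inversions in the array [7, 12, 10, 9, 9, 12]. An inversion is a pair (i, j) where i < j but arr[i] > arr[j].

Finding inversions in [7, 12, 10, 9, 9, 12]:

(1, 2): arr[1]=12 > arr[2]=10
(1, 3): arr[1]=12 > arr[3]=9
(1, 4): arr[1]=12 > arr[4]=9
(2, 3): arr[2]=10 > arr[3]=9
(2, 4): arr[2]=10 > arr[4]=9

Total inversions: 5

The array has 5 inversion(s): (1,2), (1,3), (1,4), (2,3), (2,4). Each pair (i,j) satisfies i < j and arr[i] > arr[j].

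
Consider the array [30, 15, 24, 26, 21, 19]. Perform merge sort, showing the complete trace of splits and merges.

Merge sort trace:

Split: [30, 15, 24, 26, 21, 19] -> [30, 15, 24] and [26, 21, 19]
  Split: [30, 15, 24] -> [30] and [15, 24]
    Split: [15, 24] -> [15] and [24]
    Merge: [15] + [24] -> [15, 24]
  Merge: [30] + [15, 24] -> [15, 24, 30]
  Split: [26, 21, 19] -> [26] and [21, 19]
    Split: [21, 19] -> [21] and [19]
    Merge: [21] + [19] -> [19, 21]
  Merge: [26] + [19, 21] -> [19, 21, 26]
Merge: [15, 24, 30] + [19, 21, 26] -> [15, 19, 21, 24, 26, 30]

Final sorted array: [15, 19, 21, 24, 26, 30]

The merge sort proceeds by recursively splitting the array and merging sorted halves.
After all merges, the sorted array is [15, 19, 21, 24, 26, 30].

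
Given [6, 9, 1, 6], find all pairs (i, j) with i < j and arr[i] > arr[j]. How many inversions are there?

Finding inversions in [6, 9, 1, 6]:

(0, 2): arr[0]=6 > arr[2]=1
(1, 2): arr[1]=9 > arr[2]=1
(1, 3): arr[1]=9 > arr[3]=6

Total inversions: 3

The array has 3 inversion(s): (0,2), (1,2), (1,3). Each pair (i,j) satisfies i < j and arr[i] > arr[j].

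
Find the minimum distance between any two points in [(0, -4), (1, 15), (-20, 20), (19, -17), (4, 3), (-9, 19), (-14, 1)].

Computing all pairwise distances among 7 points:

d((0, -4), (1, 15)) = 19.0263
d((0, -4), (-20, 20)) = 31.241
d((0, -4), (19, -17)) = 23.0217
d((0, -4), (4, 3)) = 8.0623 <-- minimum
d((0, -4), (-9, 19)) = 24.6982
d((0, -4), (-14, 1)) = 14.8661
d((1, 15), (-20, 20)) = 21.587
d((1, 15), (19, -17)) = 36.7151
d((1, 15), (4, 3)) = 12.3693
d((1, 15), (-9, 19)) = 10.7703
d((1, 15), (-14, 1)) = 20.5183
d((-20, 20), (19, -17)) = 53.7587
d((-20, 20), (4, 3)) = 29.4109
d((-20, 20), (-9, 19)) = 11.0454
d((-20, 20), (-14, 1)) = 19.9249
d((19, -17), (4, 3)) = 25.0
d((19, -17), (-9, 19)) = 45.607
d((19, -17), (-14, 1)) = 37.5899
d((4, 3), (-9, 19)) = 20.6155
d((4, 3), (-14, 1)) = 18.1108
d((-9, 19), (-14, 1)) = 18.6815

Closest pair: (0, -4) and (4, 3) with distance 8.0623

The closest pair is (0, -4) and (4, 3) with Euclidean distance 8.0623. For 7 points, brute-force pairwise comparison is shown above. For large n, the divide-and-conquer algorithm (sort by x, recurse on halves, check the dividing strip) achieves O(n log n).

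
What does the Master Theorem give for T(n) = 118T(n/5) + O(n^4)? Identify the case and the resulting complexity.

Master Theorem for T(n) = 118T(n/5) + O(n^4):

a = 118, b = 5, c = 4
log_b(a) = log_5(118) = 2.9642

Case 3: c = 4 > log_5(118) = 2.9642
T(n) = O(n^4) = O(n^4)

For T(n) = 118T(n/5) + O(n^4): log_5(118) = 2.9642. This is Case 3 of the Master Theorem (c > log_b(a), work dominated by root), giving O(n^4).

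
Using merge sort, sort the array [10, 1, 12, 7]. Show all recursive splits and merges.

Merge sort trace:

Split: [10, 1, 12, 7] -> [10, 1] and [12, 7]
  Split: [10, 1] -> [10] and [1]
  Merge: [10] + [1] -> [1, 10]
  Split: [12, 7] -> [12] and [7]
  Merge: [12] + [7] -> [7, 12]
Merge: [1, 10] + [7, 12] -> [1, 7, 10, 12]

Final sorted array: [1, 7, 10, 12]

The merge sort proceeds by recursively splitting the array and merging sorted halves.
After all merges, the sorted array is [1, 7, 10, 12].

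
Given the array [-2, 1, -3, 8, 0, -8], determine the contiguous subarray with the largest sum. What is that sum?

Using Kadane's algorithm on [-2, 1, -3, 8, 0, -8]:

Scanning through the array:
Position 1 (value 1): max_ending_here = 1, max_so_far = 1
Position 2 (value -3): max_ending_here = -2, max_so_far = 1
Position 3 (value 8): max_ending_here = 8, max_so_far = 8
Position 4 (value 0): max_ending_here = 8, max_so_far = 8
Position 5 (value -8): max_ending_here = 0, max_so_far = 8

Maximum subarray: [8]
Maximum sum: 8

The maximum subarray is [8] with sum 8. This subarray runs from index 3 to index 3.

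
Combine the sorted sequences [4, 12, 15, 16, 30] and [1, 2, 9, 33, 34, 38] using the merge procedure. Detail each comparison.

Merging process:

Compare 4 vs 1: take 1 from right. Merged: [1]
Compare 4 vs 2: take 2 from right. Merged: [1, 2]
Compare 4 vs 9: take 4 from left. Merged: [1, 2, 4]
Compare 12 vs 9: take 9 from right. Merged: [1, 2, 4, 9]
Compare 12 vs 33: take 12 from left. Merged: [1, 2, 4, 9, 12]
Compare 15 vs 33: take 15 from left. Merged: [1, 2, 4, 9, 12, 15]
Compare 16 vs 33: take 16 from left. Merged: [1, 2, 4, 9, 12, 15, 16]
Compare 30 vs 33: take 30 from left. Merged: [1, 2, 4, 9, 12, 15, 16, 30]
Append remaining from right: [33, 34, 38]. Merged: [1, 2, 4, 9, 12, 15, 16, 30, 33, 34, 38]

Final merged array: [1, 2, 4, 9, 12, 15, 16, 30, 33, 34, 38]
Total comparisons: 8

The merged array is [1, 2, 4, 9, 12, 15, 16, 30, 33, 34, 38], requiring 8 comparisons. The merge step runs in O(n) time where n is the total number of elements.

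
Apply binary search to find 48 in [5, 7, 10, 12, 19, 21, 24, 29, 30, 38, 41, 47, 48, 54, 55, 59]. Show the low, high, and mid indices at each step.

Binary search for 48 in [5, 7, 10, 12, 19, 21, 24, 29, 30, 38, 41, 47, 48, 54, 55, 59]:

lo=0, hi=15, mid=7, arr[mid]=29 -> 29 < 48, search right half
lo=8, hi=15, mid=11, arr[mid]=47 -> 47 < 48, search right half
lo=12, hi=15, mid=13, arr[mid]=54 -> 54 > 48, search left half
lo=12, hi=12, mid=12, arr[mid]=48 -> Found target at index 12!

Binary search finds 48 at index 12 after 4 comparisons. The search repeatedly halves the search space by comparing with the middle element.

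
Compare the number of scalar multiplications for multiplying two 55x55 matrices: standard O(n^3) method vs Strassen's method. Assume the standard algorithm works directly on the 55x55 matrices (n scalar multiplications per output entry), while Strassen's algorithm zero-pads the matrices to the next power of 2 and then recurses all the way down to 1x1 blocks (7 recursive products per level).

Matrix multiplication for 55x55 matrices:

Strassen's algorithm requires power-of-2 dimensions. Pad 55x55 to 64x64 (next power of 2).

Standard algorithm: 55^3 = 166375 multiplications
Strassen's algorithm: 7^(log2(64)) = 7^6 = 117649 multiplications
Savings: 166375 - 117649 = 48726 multiplications

Standard: 166375 multiplications (55^3). Strassen: 117649 multiplications (7^6, after padding to 64x64). Strassen reduces 8 recursive multiplications to 7 at each level.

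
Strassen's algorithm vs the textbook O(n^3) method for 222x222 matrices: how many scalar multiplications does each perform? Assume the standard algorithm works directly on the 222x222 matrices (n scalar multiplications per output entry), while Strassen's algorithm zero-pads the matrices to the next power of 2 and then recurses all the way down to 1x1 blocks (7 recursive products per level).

Matrix multiplication for 222x222 matrices:

Strassen's algorithm requires power-of-2 dimensions. Pad 222x222 to 256x256 (next power of 2).

Standard algorithm: 222^3 = 10941048 multiplications
Strassen's algorithm: 7^(log2(256)) = 7^8 = 5764801 multiplications
Savings: 10941048 - 5764801 = 5176247 multiplications

Standard: 10941048 multiplications (222^3). Strassen: 5764801 multiplications (7^8, after padding to 256x256). Strassen reduces 8 recursive multiplications to 7 at each level.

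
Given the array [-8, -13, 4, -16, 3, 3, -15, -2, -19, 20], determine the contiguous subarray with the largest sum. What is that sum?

Using Kadane's algorithm on [-8, -13, 4, -16, 3, 3, -15, -2, -19, 20]:

Scanning through the array:
Position 1 (value -13): max_ending_here = -13, max_so_far = -8
Position 2 (value 4): max_ending_here = 4, max_so_far = 4
Position 3 (value -16): max_ending_here = -12, max_so_far = 4
Position 4 (value 3): max_ending_here = 3, max_so_far = 4
Position 5 (value 3): max_ending_here = 6, max_so_far = 6
Position 6 (value -15): max_ending_here = -9, max_so_far = 6
Position 7 (value -2): max_ending_here = -2, max_so_far = 6
Position 8 (value -19): max_ending_here = -19, max_so_far = 6
Position 9 (value 20): max_ending_here = 20, max_so_far = 20

Maximum subarray: [20]
Maximum sum: 20

The maximum subarray is [20] with sum 20. This subarray runs from index 9 to index 9.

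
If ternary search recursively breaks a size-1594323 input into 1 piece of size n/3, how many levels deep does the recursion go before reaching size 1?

For divide and conquer with division factor 3:

Problem sizes at each level:
Level 0: 1594323
Level 1: 531441
Level 2: 177147
Level 3: 59049
Level 4: 19683
Level 5: 6561
Level 6: 2187
Level 7: 729
Level 8: 243
Level 9: 81
Level 10: 27
Level 11: 9
Level 12: 3
Level 13: 1

The root is level 0 and the size-1 base case is level 13 (the tree spans levels 0 through 13, i.e. 14 levels counting the root), so the depth is the number of divisions: log_3(1594323) = 13

The recursion tree depth is log_3(1594323) = 13. At each level, the problem size is divided by 3, so it takes 13 divisions to reduce to a base case of size 1. The algorithm makes 1 recursive call at each level.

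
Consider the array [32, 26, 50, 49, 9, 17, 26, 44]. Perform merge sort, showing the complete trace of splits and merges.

Merge sort trace:

Split: [32, 26, 50, 49, 9, 17, 26, 44] -> [32, 26, 50, 49] and [9, 17, 26, 44]
  Split: [32, 26, 50, 49] -> [32, 26] and [50, 49]
    Split: [32, 26] -> [32] and [26]
    Merge: [32] + [26] -> [26, 32]
    Split: [50, 49] -> [50] and [49]
    Merge: [50] + [49] -> [49, 50]
  Merge: [26, 32] + [49, 50] -> [26, 32, 49, 50]
  Split: [9, 17, 26, 44] -> [9, 17] and [26, 44]
    Split: [9, 17] -> [9] and [17]
    Merge: [9] + [17] -> [9, 17]
    Split: [26, 44] -> [26] and [44]
    Merge: [26] + [44] -> [26, 44]
  Merge: [9, 17] + [26, 44] -> [9, 17, 26, 44]
Merge: [26, 32, 49, 50] + [9, 17, 26, 44] -> [9, 17, 26, 26, 32, 44, 49, 50]

Final sorted array: [9, 17, 26, 26, 32, 44, 49, 50]

The merge sort proceeds by recursively splitting the array and merging sorted halves.
After all merges, the sorted array is [9, 17, 26, 26, 32, 44, 49, 50].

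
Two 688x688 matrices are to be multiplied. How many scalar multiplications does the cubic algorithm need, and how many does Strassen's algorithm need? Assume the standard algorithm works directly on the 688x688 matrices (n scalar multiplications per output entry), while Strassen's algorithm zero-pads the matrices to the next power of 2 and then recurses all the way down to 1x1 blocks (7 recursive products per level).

Matrix multiplication for 688x688 matrices:

Strassen's algorithm requires power-of-2 dimensions. Pad 688x688 to 1024x1024 (next power of 2).

Standard algorithm: 688^3 = 325660672 multiplications
Strassen's algorithm: 7^(log2(1024)) = 7^10 = 282475249 multiplications
Savings: 325660672 - 282475249 = 43185423 multiplications

Standard: 325660672 multiplications (688^3). Strassen: 282475249 multiplications (7^10, after padding to 1024x1024). Strassen reduces 8 recursive multiplications to 7 at each level.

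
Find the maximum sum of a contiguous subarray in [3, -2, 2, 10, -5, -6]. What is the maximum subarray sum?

Using Kadane's algorithm on [3, -2, 2, 10, -5, -6]:

Scanning through the array:
Position 1 (value -2): max_ending_here = 1, max_so_far = 3
Position 2 (value 2): max_ending_here = 3, max_so_far = 3
Position 3 (value 10): max_ending_here = 13, max_so_far = 13
Position 4 (value -5): max_ending_here = 8, max_so_far = 13
Position 5 (value -6): max_ending_here = 2, max_so_far = 13

Maximum subarray: [3, -2, 2, 10]
Maximum sum: 13

The maximum subarray is [3, -2, 2, 10] with sum 13. This subarray runs from index 0 to index 3.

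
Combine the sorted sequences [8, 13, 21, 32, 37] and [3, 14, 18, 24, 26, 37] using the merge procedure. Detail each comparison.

Merging process:

Compare 8 vs 3: take 3 from right. Merged: [3]
Compare 8 vs 14: take 8 from left. Merged: [3, 8]
Compare 13 vs 14: take 13 from left. Merged: [3, 8, 13]
Compare 21 vs 14: take 14 from right. Merged: [3, 8, 13, 14]
Compare 21 vs 18: take 18 from right. Merged: [3, 8, 13, 14, 18]
Compare 21 vs 24: take 21 from left. Merged: [3, 8, 13, 14, 18, 21]
Compare 32 vs 24: take 24 from right. Merged: [3, 8, 13, 14, 18, 21, 24]
Compare 32 vs 26: take 26 from right. Merged: [3, 8, 13, 14, 18, 21, 24, 26]
Compare 32 vs 37: take 32 from left. Merged: [3, 8, 13, 14, 18, 21, 24, 26, 32]
Compare 37 vs 37: take 37 from left. Merged: [3, 8, 13, 14, 18, 21, 24, 26, 32, 37]
Append remaining from right: [37]. Merged: [3, 8, 13, 14, 18, 21, 24, 26, 32, 37, 37]

Final merged array: [3, 8, 13, 14, 18, 21, 24, 26, 32, 37, 37]
Total comparisons: 10

The merged array is [3, 8, 13, 14, 18, 21, 24, 26, 32, 37, 37], requiring 10 comparisons. The merge step runs in O(n) time where n is the total number of elements.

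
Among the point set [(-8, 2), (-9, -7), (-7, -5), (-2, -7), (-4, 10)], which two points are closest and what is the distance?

Computing all pairwise distances among 5 points:

d((-8, 2), (-9, -7)) = 9.0554
d((-8, 2), (-7, -5)) = 7.0711
d((-8, 2), (-2, -7)) = 10.8167
d((-8, 2), (-4, 10)) = 8.9443
d((-9, -7), (-7, -5)) = 2.8284 <-- minimum
d((-9, -7), (-2, -7)) = 7.0
d((-9, -7), (-4, 10)) = 17.72
d((-7, -5), (-2, -7)) = 5.3852
d((-7, -5), (-4, 10)) = 15.2971
d((-2, -7), (-4, 10)) = 17.1172

Closest pair: (-9, -7) and (-7, -5) with distance 2.8284

The closest pair is (-9, -7) and (-7, -5) with Euclidean distance 2.8284. For 5 points, brute-force pairwise comparison is shown above. For large n, the divide-and-conquer algorithm (sort by x, recurse on halves, check the dividing strip) achieves O(n log n).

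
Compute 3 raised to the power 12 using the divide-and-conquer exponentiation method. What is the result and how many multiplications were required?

Computing 3^12 by squaring (build up from 3^1; each line after the first costs one multiplication):

3^1 = 3
3^2 = (3^1)^2 = 3^2 = 9
3^3 = 3 * 3^2 = 3 * 9 = 27
3^6 = (3^3)^2 = 27^2 = 729
3^12 = (3^6)^2 = 729^2 = 531441

Result: 531441
Multiplications needed: 4 (4 lines after 3^1)

3^12 = 531441. Using exponentiation by squaring, this requires 4 multiplications. The key idea: if the exponent is even, square the half-power; if odd, multiply by the base once.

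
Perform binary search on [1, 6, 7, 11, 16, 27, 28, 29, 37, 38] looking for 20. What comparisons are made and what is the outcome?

Binary search for 20 in [1, 6, 7, 11, 16, 27, 28, 29, 37, 38]:

lo=0, hi=9, mid=4, arr[mid]=16 -> 16 < 20, search right half
lo=5, hi=9, mid=7, arr[mid]=29 -> 29 > 20, search left half
lo=5, hi=6, mid=5, arr[mid]=27 -> 27 > 20, search left half
lo=5 > hi=4, target 20 not found

Binary search determines that 20 is not in the array after 3 comparisons. The search space was exhausted without finding the target.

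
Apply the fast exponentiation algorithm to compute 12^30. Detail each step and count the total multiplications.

Computing 12^30 by squaring (build up from 12^1; each line after the first costs one multiplication):

12^1 = 12
12^2 = (12^1)^2 = 12^2 = 144
12^3 = 12 * 12^2 = 12 * 144 = 1728
12^6 = (12^3)^2 = 1728^2 = 2985984
12^7 = 12 * 12^6 = 12 * 2985984 = 35831808
12^14 = (12^7)^2 = 35831808^2 = 1283918464548864
12^15 = 12 * 12^14 = 12 * 1283918464548864 = 15407021574586368
12^30 = (12^15)^2 = 15407021574586368^2 = 237376313799769806328950291431424

Result: 237376313799769806328950291431424
Multiplications needed: 7 (7 lines after 12^1)

12^30 = 237376313799769806328950291431424. Using exponentiation by squaring, this requires 7 multiplications. The key idea: if the exponent is even, square the half-power; if odd, multiply by the base once.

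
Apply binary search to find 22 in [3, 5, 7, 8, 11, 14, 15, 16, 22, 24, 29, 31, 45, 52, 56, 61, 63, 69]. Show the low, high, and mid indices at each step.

Binary search for 22 in [3, 5, 7, 8, 11, 14, 15, 16, 22, 24, 29, 31, 45, 52, 56, 61, 63, 69]:

lo=0, hi=17, mid=8, arr[mid]=22 -> Found target at index 8!

Binary search finds 22 at index 8 after 1 comparisons. The search repeatedly halves the search space by comparing with the middle element.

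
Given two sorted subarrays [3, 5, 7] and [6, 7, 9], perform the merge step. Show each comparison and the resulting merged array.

Merging process:

Compare 3 vs 6: take 3 from left. Merged: [3]
Compare 5 vs 6: take 5 from left. Merged: [3, 5]
Compare 7 vs 6: take 6 from right. Merged: [3, 5, 6]
Compare 7 vs 7: take 7 from left. Merged: [3, 5, 6, 7]
Append remaining from right: [7, 9]. Merged: [3, 5, 6, 7, 7, 9]

Final merged array: [3, 5, 6, 7, 7, 9]
Total comparisons: 4

The merged array is [3, 5, 6, 7, 7, 9], requiring 4 comparisons. The merge step runs in O(n) time where n is the total number of elements.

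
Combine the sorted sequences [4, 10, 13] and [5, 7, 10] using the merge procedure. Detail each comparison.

Merging process:

Compare 4 vs 5: take 4 from left. Merged: [4]
Compare 10 vs 5: take 5 from right. Merged: [4, 5]
Compare 10 vs 7: take 7 from right. Merged: [4, 5, 7]
Compare 10 vs 10: take 10 from left. Merged: [4, 5, 7, 10]
Compare 13 vs 10: take 10 from right. Merged: [4, 5, 7, 10, 10]
Append remaining from left: [13]. Merged: [4, 5, 7, 10, 10, 13]

Final merged array: [4, 5, 7, 10, 10, 13]
Total comparisons: 5

The merged array is [4, 5, 7, 10, 10, 13], requiring 5 comparisons. The merge step runs in O(n) time where n is the total number of elements.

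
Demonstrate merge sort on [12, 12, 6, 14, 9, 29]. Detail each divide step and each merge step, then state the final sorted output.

Merge sort trace:

Split: [12, 12, 6, 14, 9, 29] -> [12, 12, 6] and [14, 9, 29]
  Split: [12, 12, 6] -> [12] and [12, 6]
    Split: [12, 6] -> [12] and [6]
    Merge: [12] + [6] -> [6, 12]
  Merge: [12] + [6, 12] -> [6, 12, 12]
  Split: [14, 9, 29] -> [14] and [9, 29]
    Split: [9, 29] -> [9] and [29]
    Merge: [9] + [29] -> [9, 29]
  Merge: [14] + [9, 29] -> [9, 14, 29]
Merge: [6, 12, 12] + [9, 14, 29] -> [6, 9, 12, 12, 14, 29]

Final sorted array: [6, 9, 12, 12, 14, 29]

The merge sort proceeds by recursively splitting the array and merging sorted halves.
After all merges, the sorted array is [6, 9, 12, 12, 14, 29].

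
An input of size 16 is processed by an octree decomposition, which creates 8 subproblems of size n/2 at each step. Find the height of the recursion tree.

For divide and conquer with division factor 2:

Problem sizes at each level:
Level 0: 16
Level 1: 8
Level 2: 4
Level 3: 2
Level 4: 1

The root is level 0 and the size-1 base case is level 4 (the tree spans levels 0 through 4, i.e. 5 levels counting the root), so the depth is the number of divisions: log_2(16) = 4

The recursion tree depth is log_2(16) = 4. At each level, the problem size is divided by 2, so it takes 4 divisions to reduce to a base case of size 1. The algorithm makes 8 recursive calls at each level.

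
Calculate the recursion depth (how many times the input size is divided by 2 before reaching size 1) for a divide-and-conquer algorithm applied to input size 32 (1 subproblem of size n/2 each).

For divide and conquer with division factor 2:

Problem sizes at each level:
Level 0: 32
Level 1: 16
Level 2: 8
Level 3: 4
Level 4: 2
Level 5: 1

The root is level 0 and the size-1 base case is level 5 (the tree spans levels 0 through 5, i.e. 6 levels counting the root), so the depth is the number of divisions: log_2(32) = 5

The recursion tree depth is log_2(32) = 5. At each level, the problem size is divided by 2, so it takes 5 divisions to reduce to a base case of size 1. The algorithm makes 1 recursive call at each level.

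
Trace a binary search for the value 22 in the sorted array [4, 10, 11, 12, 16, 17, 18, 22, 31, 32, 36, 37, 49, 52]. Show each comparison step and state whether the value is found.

Binary search for 22 in [4, 10, 11, 12, 16, 17, 18, 22, 31, 32, 36, 37, 49, 52]:

lo=0, hi=13, mid=6, arr[mid]=18 -> 18 < 22, search right half
lo=7, hi=13, mid=10, arr[mid]=36 -> 36 > 22, search left half
lo=7, hi=9, mid=8, arr[mid]=31 -> 31 > 22, search left half
lo=7, hi=7, mid=7, arr[mid]=22 -> Found target at index 7!

Binary search finds 22 at index 7 after 4 comparisons. The search repeatedly halves the search space by comparing with the middle element.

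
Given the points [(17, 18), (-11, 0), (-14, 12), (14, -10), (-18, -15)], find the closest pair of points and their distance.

Computing all pairwise distances among 5 points:

d((17, 18), (-11, 0)) = 33.2866
d((17, 18), (-14, 12)) = 31.5753
d((17, 18), (14, -10)) = 28.1603
d((17, 18), (-18, -15)) = 48.1041
d((-11, 0), (-14, 12)) = 12.3693 <-- minimum
d((-11, 0), (14, -10)) = 26.9258
d((-11, 0), (-18, -15)) = 16.5529
d((-14, 12), (14, -10)) = 35.609
d((-14, 12), (-18, -15)) = 27.2947
d((14, -10), (-18, -15)) = 32.3883

Closest pair: (-11, 0) and (-14, 12) with distance 12.3693

The closest pair is (-11, 0) and (-14, 12) with Euclidean distance 12.3693. For 5 points, brute-force pairwise comparison is shown above. For large n, the divide-and-conquer algorithm (sort by x, recurse on halves, check the dividing strip) achieves O(n log n).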